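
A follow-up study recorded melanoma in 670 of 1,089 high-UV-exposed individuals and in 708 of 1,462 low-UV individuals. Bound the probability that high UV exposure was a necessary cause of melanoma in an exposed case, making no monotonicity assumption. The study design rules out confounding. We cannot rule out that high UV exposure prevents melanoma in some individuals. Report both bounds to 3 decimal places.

0.213 ≤ PN ≤ 0.838

p₁ = P(outcome | exposed) = 670/1089 = 0.61524
p₀ = P(outcome | unexposed) = 708/1462 = 0.48427
Under exogeneity alone the bounds on PN are max{0,(p₁−p₀)/p₁} ≤ PN ≤ min{1,(1−p₀)/p₁}.
  lower = (p₁ − p₀)/p₁ = 0.13098 / 0.61524 ≈ 0.2129
  upper = min{1, (1 − p₀)/p₁} = 0.51573 / 0.61524 ≈ 0.8383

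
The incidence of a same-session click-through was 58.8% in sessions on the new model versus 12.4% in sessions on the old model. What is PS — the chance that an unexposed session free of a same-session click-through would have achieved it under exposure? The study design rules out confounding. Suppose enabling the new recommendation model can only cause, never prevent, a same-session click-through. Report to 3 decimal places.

PS ≈ 0.530

p₁ = 0.588, p₀ = 0.124.
Under exogeneity and monotonicity, PS = (p₁ − p₀) / (1 − p₀).
PS = (0.588 − 0.124) / (1 − 0.124) = 0.464 / 0.876 ≈ 0.5297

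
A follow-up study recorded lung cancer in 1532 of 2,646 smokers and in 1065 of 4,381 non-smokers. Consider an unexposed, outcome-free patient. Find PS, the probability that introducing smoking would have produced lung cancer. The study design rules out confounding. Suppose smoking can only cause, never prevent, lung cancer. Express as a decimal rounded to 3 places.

p₁ = P(outcome | exposed) = 1532/2646 = 0.57899
p₀ = P(outcome | unexposed) = 1065/4381 = 0.2431
Under exogeneity and monotonicity, PS = (p₁ − p₀) / (1 − p₀).
PS = (0.57899 − 0.2431) / (1 − 0.2431) = 0.33589 / 0.7569 ≈ 0.4438

PS ≈ 0.444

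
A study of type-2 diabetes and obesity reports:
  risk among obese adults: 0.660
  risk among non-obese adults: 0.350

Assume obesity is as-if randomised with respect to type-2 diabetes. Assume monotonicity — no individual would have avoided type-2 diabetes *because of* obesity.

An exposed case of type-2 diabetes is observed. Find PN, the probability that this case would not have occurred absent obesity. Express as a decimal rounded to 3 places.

PN ≈ 0.470

Let p₁ = 0.66, p₀ = 0.35.
Under exogeneity and monotonicity, PN = (p₁ − p₀) / p₁.
PN = (0.66 − 0.35) / 0.66 = 0.31 / 0.66 ≈ 0.4697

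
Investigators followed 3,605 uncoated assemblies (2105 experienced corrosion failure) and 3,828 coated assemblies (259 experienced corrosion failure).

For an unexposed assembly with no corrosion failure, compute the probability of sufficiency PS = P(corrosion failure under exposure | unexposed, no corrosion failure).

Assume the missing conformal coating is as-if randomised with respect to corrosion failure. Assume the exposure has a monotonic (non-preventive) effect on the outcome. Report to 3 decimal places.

p₁ = P(outcome | exposed) = 2105/3605 = 0.58391
p₀ = P(outcome | unexposed) = 259/3828 = 0.067659
Under exogeneity and monotonicity, PS = (p₁ − p₀) / (1 − p₀).
PS = (0.58391 − 0.067659) / (1 − 0.067659) = 0.51625 / 0.93234 ≈ 0.5537

PS ≈ 0.554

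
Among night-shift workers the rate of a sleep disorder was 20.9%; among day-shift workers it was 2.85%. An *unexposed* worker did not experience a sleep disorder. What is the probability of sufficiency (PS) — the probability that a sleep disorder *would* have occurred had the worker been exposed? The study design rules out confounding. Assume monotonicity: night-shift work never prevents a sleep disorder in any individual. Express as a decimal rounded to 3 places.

PS ≈ 0.186

p₁ = 0.209, p₀ = 0.0285.
Under exogeneity and monotonicity, PS = (p₁ − p₀) / (1 − p₀).
PS = (0.209 − 0.0285) / (1 − 0.0285) = 0.1805 / 0.9715 ≈ 0.1858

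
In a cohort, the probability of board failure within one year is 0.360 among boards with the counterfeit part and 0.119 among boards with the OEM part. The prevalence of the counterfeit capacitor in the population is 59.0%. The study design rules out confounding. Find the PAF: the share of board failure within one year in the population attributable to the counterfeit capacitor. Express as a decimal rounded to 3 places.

PAF ≈ 0.544

Let p₁ = 0.36, p₀ = 0.119.
Overall risk P(Y=1) = π·p₁ + (1−π)·p₀ = 0.59×0.36 + 0.41×0.119 = 0.26119.
Under exogeneity, PAF = [P(Y=1) − p₀] / P(Y=1).
PAF = (0.26119 − 0.119) / 0.26119 ≈ 0.5444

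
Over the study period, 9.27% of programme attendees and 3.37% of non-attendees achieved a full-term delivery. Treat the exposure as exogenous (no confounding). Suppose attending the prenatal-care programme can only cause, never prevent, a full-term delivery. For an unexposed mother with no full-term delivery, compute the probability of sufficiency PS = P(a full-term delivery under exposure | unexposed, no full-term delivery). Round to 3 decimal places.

PS ≈ 0.061

p₁ = 0.0927, p₀ = 0.0337.
Under exogeneity and monotonicity, PS = (p₁ − p₀) / (1 − p₀).
PS = (0.0927 − 0.0337) / (1 − 0.0337) = 0.059 / 0.9663 ≈ 0.0611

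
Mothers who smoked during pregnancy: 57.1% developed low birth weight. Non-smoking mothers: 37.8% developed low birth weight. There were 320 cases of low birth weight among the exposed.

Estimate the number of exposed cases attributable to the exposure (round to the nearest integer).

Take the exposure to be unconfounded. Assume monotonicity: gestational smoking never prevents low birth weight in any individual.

about 108 cases

p₁ = 0.571, p₀ = 0.378.
PN = (p₁ − p₀)/p₁ = (0.571 − 0.378) / 0.571 ≈ 0.33800.
Attributable cases ≈ PN × (exposed cases) = 0.33800 × 320 ≈ 108.16.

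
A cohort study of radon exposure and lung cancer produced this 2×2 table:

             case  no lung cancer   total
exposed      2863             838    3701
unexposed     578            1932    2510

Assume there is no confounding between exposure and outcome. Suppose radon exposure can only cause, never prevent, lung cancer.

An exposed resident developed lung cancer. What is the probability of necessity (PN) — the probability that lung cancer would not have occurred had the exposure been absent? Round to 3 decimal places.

p₁ = P(outcome | exposed) = 2863/3701 = 0.77357
p₀ = P(outcome | unexposed) = 578/2510 = 0.23028
Under exogeneity and monotonicity, PN = (p₁ − p₀) / p₁.
PN = (0.77357 − 0.23028) / 0.77357 = 0.5433 / 0.77357 ≈ 0.7023

PN ≈ 0.702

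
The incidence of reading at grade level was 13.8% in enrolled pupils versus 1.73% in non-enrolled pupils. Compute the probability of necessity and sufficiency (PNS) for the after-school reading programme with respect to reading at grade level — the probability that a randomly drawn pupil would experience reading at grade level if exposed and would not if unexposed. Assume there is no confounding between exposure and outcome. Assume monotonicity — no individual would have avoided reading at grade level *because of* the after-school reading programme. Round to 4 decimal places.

p₁ = 0.138, p₀ = 0.0173.
Under exogeneity and monotonicity, PNS = p₁ − p₀.
PNS = 0.138 − 0.0173 = 0.1207

PNS ≈ 0.1207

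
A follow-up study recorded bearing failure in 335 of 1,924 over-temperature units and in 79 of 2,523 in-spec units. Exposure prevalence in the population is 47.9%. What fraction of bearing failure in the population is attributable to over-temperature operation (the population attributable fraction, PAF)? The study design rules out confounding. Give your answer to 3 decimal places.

PAF ≈ 0.686

p₁ = P(outcome | exposed) = 335/1924 = 0.17412
p₀ = P(outcome | unexposed) = 79/2523 = 0.031312
Overall risk P(Y=1) = π·p₁ + (1−π)·p₀ = 0.479×0.17412 + 0.521×0.031312 = 0.099715.
Under exogeneity, PAF = [P(Y=1) − p₀] / P(Y=1).
PAF = (0.099715 − 0.031312) / 0.099715 ≈ 0.6860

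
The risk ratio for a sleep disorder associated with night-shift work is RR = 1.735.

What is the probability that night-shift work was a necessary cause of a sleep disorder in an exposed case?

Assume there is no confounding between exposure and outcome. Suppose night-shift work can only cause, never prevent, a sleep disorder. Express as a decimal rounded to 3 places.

PN ≈ 0.424

Under exogeneity and monotonicity, PN = (RR − 1) / RR = 1 − 1/RR.
PN = (1.735 − 1) / 1.735 = 0.735 / 1.735 ≈ 0.4236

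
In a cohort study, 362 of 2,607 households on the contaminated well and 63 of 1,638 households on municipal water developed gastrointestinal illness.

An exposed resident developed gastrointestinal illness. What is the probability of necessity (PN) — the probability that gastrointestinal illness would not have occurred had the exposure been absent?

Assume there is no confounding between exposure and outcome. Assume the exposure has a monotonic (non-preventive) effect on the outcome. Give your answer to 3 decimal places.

PN ≈ 0.723

p₁ = P(outcome | exposed) = 362/2607 = 0.13886
p₀ = P(outcome | unexposed) = 63/1638 = 0.038462
Under exogeneity and monotonicity, PN = (p₁ − p₀) / p₁.
PN = (0.13886 − 0.038462) / 0.13886 = 0.1004 / 0.13886 ≈ 0.7230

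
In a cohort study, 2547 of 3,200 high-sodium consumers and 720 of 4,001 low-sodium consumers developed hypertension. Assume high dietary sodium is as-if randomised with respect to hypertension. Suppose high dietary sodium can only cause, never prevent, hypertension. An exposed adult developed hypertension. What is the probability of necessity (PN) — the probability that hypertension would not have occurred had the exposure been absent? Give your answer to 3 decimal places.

PN ≈ 0.774

p₁ = P(outcome | exposed) = 2547/3200 = 0.79594
p₀ = P(outcome | unexposed) = 720/4001 = 0.17996
Under exogeneity and monotonicity, PN = (p₁ − p₀) / p₁.
PN = (0.79594 − 0.17996) / 0.79594 = 0.61598 / 0.79594 ≈ 0.7739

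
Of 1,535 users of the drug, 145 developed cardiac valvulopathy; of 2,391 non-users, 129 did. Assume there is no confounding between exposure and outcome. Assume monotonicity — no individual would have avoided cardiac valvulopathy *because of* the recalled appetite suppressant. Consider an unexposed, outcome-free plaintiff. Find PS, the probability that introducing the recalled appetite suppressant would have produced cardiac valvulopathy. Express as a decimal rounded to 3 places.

p₁ = P(outcome | exposed) = 145/1535 = 0.094463
p₀ = P(outcome | unexposed) = 129/2391 = 0.053952
Under exogeneity and monotonicity, PS = (p₁ − p₀) / (1 − p₀).
PS = (0.094463 − 0.053952) / (1 − 0.053952) = 0.04051 / 0.94605 ≈ 0.0428

PS ≈ 0.043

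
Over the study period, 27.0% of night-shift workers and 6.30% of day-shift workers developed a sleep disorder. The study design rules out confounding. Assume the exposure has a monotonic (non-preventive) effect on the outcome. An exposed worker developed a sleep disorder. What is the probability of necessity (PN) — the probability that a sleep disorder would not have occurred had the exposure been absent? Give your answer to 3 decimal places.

PN ≈ 0.767

p₁ = 0.27, p₀ = 0.063.
Under exogeneity and monotonicity, PN = (p₁ − p₀) / p₁.
PN = (0.27 − 0.063) / 0.27 = 0.207 / 0.27 ≈ 0.7667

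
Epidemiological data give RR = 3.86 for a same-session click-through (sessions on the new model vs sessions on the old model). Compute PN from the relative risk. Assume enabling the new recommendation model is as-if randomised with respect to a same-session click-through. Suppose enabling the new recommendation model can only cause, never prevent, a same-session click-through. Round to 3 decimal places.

PN ≈ 0.741

Under exogeneity and monotonicity, PN = (RR − 1) / RR = 1 − 1/RR.
PN = (3.86 − 1) / 3.86 = 2.86 / 3.86 ≈ 0.7409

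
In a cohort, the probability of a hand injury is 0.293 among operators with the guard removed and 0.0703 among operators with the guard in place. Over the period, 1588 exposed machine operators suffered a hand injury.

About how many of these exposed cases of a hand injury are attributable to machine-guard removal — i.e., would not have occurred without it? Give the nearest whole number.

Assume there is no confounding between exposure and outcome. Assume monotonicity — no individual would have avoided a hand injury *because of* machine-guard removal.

about 1207 cases

Let p₁ = 0.293, p₀ = 0.0703.
PN = (p₁ − p₀)/p₁ = (0.293 − 0.0703) / 0.293 ≈ 0.76007.
Attributable cases ≈ PN × (exposed cases) = 0.76007 × 1588 ≈ 1206.99.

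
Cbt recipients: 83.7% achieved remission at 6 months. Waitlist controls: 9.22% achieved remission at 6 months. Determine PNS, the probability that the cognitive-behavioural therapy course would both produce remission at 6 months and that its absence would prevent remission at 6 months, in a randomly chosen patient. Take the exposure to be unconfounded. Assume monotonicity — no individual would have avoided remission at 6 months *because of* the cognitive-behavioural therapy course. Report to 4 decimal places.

PNS ≈ 0.7448

p₁ = 0.837, p₀ = 0.0922.
Under exogeneity and monotonicity, PNS = p₁ − p₀.
PNS = 0.837 − 0.0922 = 0.7448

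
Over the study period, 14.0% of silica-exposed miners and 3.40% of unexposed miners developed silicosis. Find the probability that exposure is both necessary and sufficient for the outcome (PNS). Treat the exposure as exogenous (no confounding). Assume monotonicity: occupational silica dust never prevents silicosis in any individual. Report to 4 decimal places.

PNS ≈ 0.1060

p₁ = 0.14, p₀ = 0.034.
Under exogeneity and monotonicity, PNS = p₁ − p₀.
PNS = 0.14 − 0.034 = 0.106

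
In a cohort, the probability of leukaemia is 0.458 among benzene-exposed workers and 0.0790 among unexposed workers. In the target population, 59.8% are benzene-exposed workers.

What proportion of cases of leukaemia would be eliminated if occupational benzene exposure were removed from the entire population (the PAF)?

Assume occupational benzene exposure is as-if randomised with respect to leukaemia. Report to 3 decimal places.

PAF ≈ 0.742

Let p₁ = 0.458, p₀ = 0.079.
Overall risk P(Y=1) = π·p₁ + (1−π)·p₀ = 0.598×0.458 + 0.402×0.079 = 0.30564.
Under exogeneity, PAF = [P(Y=1) − p₀] / P(Y=1).
PAF = (0.30564 − 0.079) / 0.30564 ≈ 0.7415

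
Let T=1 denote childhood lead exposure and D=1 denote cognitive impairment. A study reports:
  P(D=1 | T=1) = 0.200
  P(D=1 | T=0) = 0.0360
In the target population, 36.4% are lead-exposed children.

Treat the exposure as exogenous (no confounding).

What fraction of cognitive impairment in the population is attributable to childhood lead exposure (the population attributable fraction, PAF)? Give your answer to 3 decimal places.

PAF ≈ 0.624

Let p₁ = 0.2, p₀ = 0.036.
Overall risk P(Y=1) = π·p₁ + (1−π)·p₀ = 0.364×0.2 + 0.636×0.036 = 0.095696.
Under exogeneity, PAF = [P(Y=1) − p₀] / P(Y=1).
PAF = (0.095696 − 0.036) / 0.095696 ≈ 0.6238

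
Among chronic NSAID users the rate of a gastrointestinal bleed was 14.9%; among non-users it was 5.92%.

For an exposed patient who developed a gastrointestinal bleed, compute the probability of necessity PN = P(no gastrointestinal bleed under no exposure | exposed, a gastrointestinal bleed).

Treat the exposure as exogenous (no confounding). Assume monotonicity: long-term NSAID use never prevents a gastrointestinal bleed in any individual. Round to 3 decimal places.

PN ≈ 0.603

p₁ = 0.149, p₀ = 0.0592.
Under exogeneity and monotonicity, PN = (p₁ − p₀) / p₁.
PN = (0.149 − 0.0592) / 0.149 = 0.0898 / 0.149 ≈ 0.6027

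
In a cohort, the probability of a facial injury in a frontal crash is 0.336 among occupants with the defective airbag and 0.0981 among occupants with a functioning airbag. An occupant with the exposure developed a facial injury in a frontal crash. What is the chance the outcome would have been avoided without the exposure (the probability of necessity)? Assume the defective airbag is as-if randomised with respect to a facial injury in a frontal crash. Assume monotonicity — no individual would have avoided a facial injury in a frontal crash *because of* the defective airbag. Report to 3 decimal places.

Let p₁ = 0.336, p₀ = 0.0981.
Under exogeneity and monotonicity, PN = (p₁ − p₀) / p₁.
PN = (0.336 − 0.0981) / 0.336 = 0.2379 / 0.336 ≈ 0.7080

PN ≈ 0.708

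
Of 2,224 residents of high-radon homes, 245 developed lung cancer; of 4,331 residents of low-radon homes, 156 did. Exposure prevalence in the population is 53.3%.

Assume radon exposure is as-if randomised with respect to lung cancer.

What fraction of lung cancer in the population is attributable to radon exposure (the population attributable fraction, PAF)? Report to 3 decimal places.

p₁ = P(outcome | exposed) = 245/2224 = 0.11016
p₀ = P(outcome | unexposed) = 156/4331 = 0.036019
Overall risk P(Y=1) = π·p₁ + (1−π)·p₀ = 0.533×0.11016 + 0.467×0.036019 = 0.075537.
Under exogeneity, PAF = [P(Y=1) − p₀] / P(Y=1).
PAF = (0.075537 − 0.036019) / 0.075537 ≈ 0.5232

PAF ≈ 0.523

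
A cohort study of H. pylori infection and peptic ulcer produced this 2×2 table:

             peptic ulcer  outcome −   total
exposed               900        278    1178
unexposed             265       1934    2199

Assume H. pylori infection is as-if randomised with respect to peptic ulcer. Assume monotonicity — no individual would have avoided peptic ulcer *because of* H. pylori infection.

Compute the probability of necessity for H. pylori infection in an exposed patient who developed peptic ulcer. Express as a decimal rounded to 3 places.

PN ≈ 0.842

p₁ = P(outcome | exposed) = 900/1178 = 0.76401
p₀ = P(outcome | unexposed) = 265/2199 = 0.12051
Under exogeneity and monotonicity, PN = (p₁ − p₀) / p₁.
PN = (0.76401 − 0.12051) / 0.76401 = 0.6435 / 0.76401 ≈ 0.8423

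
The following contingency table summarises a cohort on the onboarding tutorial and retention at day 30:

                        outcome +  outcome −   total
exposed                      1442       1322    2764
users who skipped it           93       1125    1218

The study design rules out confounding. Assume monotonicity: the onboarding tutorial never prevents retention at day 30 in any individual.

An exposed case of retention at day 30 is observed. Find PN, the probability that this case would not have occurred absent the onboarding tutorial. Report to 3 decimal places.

p₁ = P(outcome | exposed) = 1442/2764 = 0.52171
p₀ = P(outcome | unexposed) = 93/1218 = 0.076355
Under exogeneity and monotonicity, PN = (p₁ − p₀)/p₁.
PN = (0.52171 − 0.076355) / 0.52171 ≈ 0.8536

PN ≈ 0.854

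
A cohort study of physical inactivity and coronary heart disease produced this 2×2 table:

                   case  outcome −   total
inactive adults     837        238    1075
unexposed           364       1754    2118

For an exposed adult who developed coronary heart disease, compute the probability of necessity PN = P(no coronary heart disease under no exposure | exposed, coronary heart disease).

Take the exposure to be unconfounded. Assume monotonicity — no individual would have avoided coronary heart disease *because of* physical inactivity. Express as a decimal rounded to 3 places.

p₁ = P(outcome | exposed) = 837/1075 = 0.7786
p₀ = P(outcome | unexposed) = 364/2118 = 0.17186
Under exogeneity and monotonicity, PN = (p₁ − p₀)/p₁.
PN = (0.7786 − 0.17186) / 0.7786 ≈ 0.7793

PN ≈ 0.779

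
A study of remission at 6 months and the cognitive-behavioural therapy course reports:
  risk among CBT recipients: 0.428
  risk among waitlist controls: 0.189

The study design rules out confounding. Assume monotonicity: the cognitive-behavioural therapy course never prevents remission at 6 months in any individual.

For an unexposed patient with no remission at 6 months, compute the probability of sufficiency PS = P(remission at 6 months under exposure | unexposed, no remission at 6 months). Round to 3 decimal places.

Let p₁ = 0.428, p₀ = 0.189.
Under exogeneity and monotonicity, PS = (p₁ − p₀) / (1 − p₀).
PS = (0.428 − 0.189) / (1 − 0.189) = 0.239 / 0.811 ≈ 0.2947

PS ≈ 0.295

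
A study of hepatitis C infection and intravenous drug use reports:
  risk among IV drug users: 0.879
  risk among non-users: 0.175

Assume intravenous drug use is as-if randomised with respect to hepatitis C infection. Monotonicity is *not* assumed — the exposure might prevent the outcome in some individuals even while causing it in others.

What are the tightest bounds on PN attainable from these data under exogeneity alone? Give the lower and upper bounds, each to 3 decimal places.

Let p₁ = 0.879, p₀ = 0.175.
Under exogeneity alone the bounds on PN are max{0,(p₁−p₀)/p₁} ≤ PN ≤ min{1,(1−p₀)/p₁}.
  lower = (p₁ − p₀)/p₁ = 0.704 / 0.879 ≈ 0.8009
  upper = min{1, (1 − p₀)/p₁} = 0.825 / 0.879 ≈ 0.9386

0.801 ≤ PN ≤ 0.939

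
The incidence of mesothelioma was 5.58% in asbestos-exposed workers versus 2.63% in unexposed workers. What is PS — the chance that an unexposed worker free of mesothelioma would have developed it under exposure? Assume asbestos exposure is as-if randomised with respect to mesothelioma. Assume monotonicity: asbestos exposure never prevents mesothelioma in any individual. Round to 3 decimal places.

PS ≈ 0.030

p₁ = 0.0558, p₀ = 0.0263.
Under exogeneity and monotonicity, PS = (p₁ − p₀) / (1 − p₀).
PS = (0.0558 − 0.0263) / (1 − 0.0263) = 0.0295 / 0.9737 ≈ 0.0303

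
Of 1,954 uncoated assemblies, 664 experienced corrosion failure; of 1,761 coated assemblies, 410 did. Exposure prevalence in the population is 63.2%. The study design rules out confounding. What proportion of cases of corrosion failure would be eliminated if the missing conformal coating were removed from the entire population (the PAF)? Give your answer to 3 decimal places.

PAF ≈ 0.225

p₁ = P(outcome | exposed) = 664/1954 = 0.33982
p₀ = P(outcome | unexposed) = 410/1761 = 0.23282
Overall risk P(Y=1) = π·p₁ + (1−π)·p₀ = 0.632×0.33982 + 0.368×0.23282 = 0.30044.
Under exogeneity, PAF = [P(Y=1) − p₀] / P(Y=1).
PAF = (0.30044 − 0.23282) / 0.30044 ≈ 0.2251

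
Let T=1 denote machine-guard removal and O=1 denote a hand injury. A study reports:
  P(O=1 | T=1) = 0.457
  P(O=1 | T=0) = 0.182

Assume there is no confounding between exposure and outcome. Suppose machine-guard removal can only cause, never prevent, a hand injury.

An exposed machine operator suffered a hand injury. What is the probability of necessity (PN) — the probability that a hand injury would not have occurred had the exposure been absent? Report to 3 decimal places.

Let p₁ = 0.457, p₀ = 0.182.
Under exogeneity and monotonicity, PN = (p₁ − p₀) / p₁.
PN = (0.457 − 0.182) / 0.457 = 0.275 / 0.457 ≈ 0.6018

PN ≈ 0.602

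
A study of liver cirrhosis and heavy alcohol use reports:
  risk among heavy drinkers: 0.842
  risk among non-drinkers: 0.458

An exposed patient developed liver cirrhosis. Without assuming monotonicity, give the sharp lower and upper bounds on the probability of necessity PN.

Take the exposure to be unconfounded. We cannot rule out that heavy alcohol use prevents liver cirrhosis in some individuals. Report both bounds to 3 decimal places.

0.456 ≤ PN ≤ 0.644

Let p₁ = 0.842, p₀ = 0.458.
Under exogeneity alone the bounds on PN are max{0,(p₁−p₀)/p₁} ≤ PN ≤ min{1,(1−p₀)/p₁}.
  lower = (p₁ − p₀)/p₁ = 0.384 / 0.842 ≈ 0.4561
  upper = min{1, (1 − p₀)/p₁} = 0.542 / 0.842 ≈ 0.6437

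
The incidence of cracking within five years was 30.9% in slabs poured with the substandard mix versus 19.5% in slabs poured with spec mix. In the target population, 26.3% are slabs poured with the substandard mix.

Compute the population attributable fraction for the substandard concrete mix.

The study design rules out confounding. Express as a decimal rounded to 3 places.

PAF ≈ 0.133

p₁ = 0.309, p₀ = 0.195.
Overall risk P(Y=1) = π·p₁ + (1−π)·p₀ = 0.263×0.309 + 0.737×0.195 = 0.22498.
Under exogeneity, PAF = [P(Y=1) − p₀] / P(Y=1).
PAF = (0.22498 − 0.195) / 0.22498 ≈ 0.1333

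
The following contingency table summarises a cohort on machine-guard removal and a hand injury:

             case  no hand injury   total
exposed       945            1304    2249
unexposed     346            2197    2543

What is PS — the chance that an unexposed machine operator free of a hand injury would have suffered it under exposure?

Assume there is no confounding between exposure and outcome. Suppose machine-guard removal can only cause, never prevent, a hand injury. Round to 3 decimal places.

p₁ = P(outcome | exposed) = 945/2249 = 0.42019
p₀ = P(outcome | unexposed) = 346/2543 = 0.13606
Under exogeneity and monotonicity, PS = (p₁ − p₀)/(1 − p₀).
PS = (0.42019 − 0.13606) / 0.86394 ≈ 0.3289

PS ≈ 0.329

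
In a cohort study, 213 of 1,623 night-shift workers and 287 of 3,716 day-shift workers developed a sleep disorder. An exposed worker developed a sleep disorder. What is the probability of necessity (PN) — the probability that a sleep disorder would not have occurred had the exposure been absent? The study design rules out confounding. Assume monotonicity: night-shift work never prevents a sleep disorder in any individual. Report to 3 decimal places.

p₁ = P(outcome | exposed) = 213/1623 = 0.13124
p₀ = P(outcome | unexposed) = 287/3716 = 0.077234
Under exogeneity and monotonicity, PN = (p₁ − p₀) / p₁.
PN = (0.13124 − 0.077234) / 0.13124 = 0.054005 / 0.13124 ≈ 0.4115

PN ≈ 0.412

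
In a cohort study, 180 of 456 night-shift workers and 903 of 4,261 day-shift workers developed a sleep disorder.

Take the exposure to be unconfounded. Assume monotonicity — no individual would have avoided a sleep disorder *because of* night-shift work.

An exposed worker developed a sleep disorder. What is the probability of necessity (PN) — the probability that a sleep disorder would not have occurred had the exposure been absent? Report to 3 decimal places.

p₁ = P(outcome | exposed) = 180/456 = 0.39474
p₀ = P(outcome | unexposed) = 903/4261 = 0.21192
Under exogeneity and monotonicity, PN = (p₁ − p₀) / p₁.
PN = (0.39474 − 0.21192) / 0.39474 = 0.18281 / 0.39474 ≈ 0.4631

PN ≈ 0.463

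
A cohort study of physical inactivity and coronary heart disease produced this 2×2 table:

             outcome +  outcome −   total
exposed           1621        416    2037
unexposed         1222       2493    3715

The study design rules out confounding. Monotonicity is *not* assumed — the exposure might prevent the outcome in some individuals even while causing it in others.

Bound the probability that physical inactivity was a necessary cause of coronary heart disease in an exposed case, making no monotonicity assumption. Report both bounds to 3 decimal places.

p₁ = P(outcome | exposed) = 1621/2037 = 0.79578
p₀ = P(outcome | unexposed) = 1222/3715 = 0.32894
Under exogeneity alone the bounds on PN are max{0,(p₁−p₀)/p₁} ≤ PN ≤ min{1,(1−p₀)/p₁}.
  lower = (p₁ − p₀)/p₁ = 0.46684 / 0.79578 ≈ 0.5866
  upper = min{1, (1 − p₀)/p₁} = 0.67106 / 0.79578 ≈ 0.8433

0.587 ≤ PN ≤ 0.843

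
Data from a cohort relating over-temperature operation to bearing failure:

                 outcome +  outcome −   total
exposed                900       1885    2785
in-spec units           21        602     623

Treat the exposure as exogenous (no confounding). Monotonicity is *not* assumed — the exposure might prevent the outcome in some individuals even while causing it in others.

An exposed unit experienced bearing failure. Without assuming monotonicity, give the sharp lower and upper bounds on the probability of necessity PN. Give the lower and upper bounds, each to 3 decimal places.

0.896 ≤ PN ≤ 1.000

p₁ = P(outcome | exposed) = 900/2785 = 0.32316
p₀ = P(outcome | unexposed) = 21/623 = 0.033708
Under exogeneity alone the bounds on PN are max{0,(p₁−p₀)/p₁} ≤ PN ≤ min{1,(1−p₀)/p₁}.
  lower = (p₁ − p₀)/p₁ = 0.28945 / 0.32316 ≈ 0.8957
  upper = min{1, (1 − p₀)/p₁} = 0.96629 / 0.32316 ≈ 2.9901 → capped at 1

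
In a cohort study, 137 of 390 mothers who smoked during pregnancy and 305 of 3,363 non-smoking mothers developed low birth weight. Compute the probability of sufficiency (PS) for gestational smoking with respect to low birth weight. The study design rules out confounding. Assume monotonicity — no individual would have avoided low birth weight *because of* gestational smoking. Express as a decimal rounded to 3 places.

p₁ = P(outcome | exposed) = 137/390 = 0.35128
p₀ = P(outcome | unexposed) = 305/3363 = 0.090693
Under exogeneity and monotonicity, PS = (p₁ − p₀) / (1 − p₀).
PS = (0.35128 − 0.090693) / (1 − 0.090693) = 0.26059 / 0.90931 ≈ 0.2866

PS ≈ 0.287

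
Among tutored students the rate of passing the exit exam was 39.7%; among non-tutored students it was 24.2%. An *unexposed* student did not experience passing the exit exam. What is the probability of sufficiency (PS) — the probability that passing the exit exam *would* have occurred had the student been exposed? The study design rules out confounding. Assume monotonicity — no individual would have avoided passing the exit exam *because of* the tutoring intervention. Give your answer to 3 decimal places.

PS ≈ 0.204

p₁ = 0.397, p₀ = 0.242.
Under exogeneity and monotonicity, PS = (p₁ − p₀) / (1 − p₀).
PS = (0.397 − 0.242) / (1 − 0.242) = 0.155 / 0.758 ≈ 0.2045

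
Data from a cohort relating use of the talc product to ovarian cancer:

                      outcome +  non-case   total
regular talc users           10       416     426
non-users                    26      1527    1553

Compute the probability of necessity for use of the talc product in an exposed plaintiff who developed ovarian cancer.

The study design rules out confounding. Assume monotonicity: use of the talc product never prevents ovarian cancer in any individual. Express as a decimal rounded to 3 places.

PN ≈ 0.287

p₁ = P(outcome | exposed) = 10/426 = 0.023474
p₀ = P(outcome | unexposed) = 26/1553 = 0.016742
Under exogeneity and monotonicity, PN = (p₁ − p₀) / p₁.
PN = (0.023474 − 0.016742) / 0.023474 = 0.0067324 / 0.023474 ≈ 0.2868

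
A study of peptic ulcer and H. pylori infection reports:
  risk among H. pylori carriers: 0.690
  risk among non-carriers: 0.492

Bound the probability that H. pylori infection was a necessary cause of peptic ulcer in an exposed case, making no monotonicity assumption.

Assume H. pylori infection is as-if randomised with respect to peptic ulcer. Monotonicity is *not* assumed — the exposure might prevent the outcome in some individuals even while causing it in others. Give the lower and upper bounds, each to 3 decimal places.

0.287 ≤ PN ≤ 0.736

Let p₁ = 0.69, p₀ = 0.492.
Under exogeneity alone the bounds on PN are max{0,(p₁−p₀)/p₁} ≤ PN ≤ min{1,(1−p₀)/p₁}.
  lower = (p₁ − p₀)/p₁ = 0.198 / 0.69 ≈ 0.2870
  upper = min{1, (1 − p₀)/p₁} = 0.508 / 0.69 ≈ 0.7362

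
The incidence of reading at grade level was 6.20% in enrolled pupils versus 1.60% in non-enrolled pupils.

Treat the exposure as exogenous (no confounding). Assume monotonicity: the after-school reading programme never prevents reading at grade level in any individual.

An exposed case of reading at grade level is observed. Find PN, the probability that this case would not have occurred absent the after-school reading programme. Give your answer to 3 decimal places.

PN ≈ 0.742

p₁ = 0.062, p₀ = 0.016.
Under exogeneity and monotonicity, PN = (p₁ − p₀) / p₁.
PN = (0.062 − 0.016) / 0.062 = 0.046 / 0.062 ≈ 0.7419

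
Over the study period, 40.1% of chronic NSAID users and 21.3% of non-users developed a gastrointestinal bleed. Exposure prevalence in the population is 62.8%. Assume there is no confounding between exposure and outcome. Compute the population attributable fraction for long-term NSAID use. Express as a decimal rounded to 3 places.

PAF ≈ 0.357

p₁ = 0.401, p₀ = 0.213.
Overall risk P(Y=1) = π·p₁ + (1−π)·p₀ = 0.628×0.401 + 0.372×0.213 = 0.33106.
Under exogeneity, PAF = [P(Y=1) − p₀] / P(Y=1).
PAF = (0.33106 − 0.213) / 0.33106 ≈ 0.3566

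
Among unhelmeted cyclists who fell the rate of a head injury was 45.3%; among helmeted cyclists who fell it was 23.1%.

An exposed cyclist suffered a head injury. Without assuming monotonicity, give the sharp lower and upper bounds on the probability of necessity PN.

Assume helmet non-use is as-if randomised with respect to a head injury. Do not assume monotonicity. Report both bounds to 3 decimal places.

p₁ = 0.453, p₀ = 0.231.
Under exogeneity alone the bounds on PN are max{0,(p₁−p₀)/p₁} ≤ PN ≤ min{1,(1−p₀)/p₁}.
  lower = (p₁ − p₀)/p₁ = 0.222 / 0.453 ≈ 0.4901
  upper = min{1, (1 − p₀)/p₁} = 0.769 / 0.453 ≈ 1.6976 → capped at 1

0.490 ≤ PN ≤ 1.000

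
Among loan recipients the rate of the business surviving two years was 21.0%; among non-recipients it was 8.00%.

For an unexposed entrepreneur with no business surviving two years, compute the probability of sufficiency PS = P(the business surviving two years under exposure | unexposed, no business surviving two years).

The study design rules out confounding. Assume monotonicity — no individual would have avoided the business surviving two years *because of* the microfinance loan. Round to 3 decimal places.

p₁ = 0.21, p₀ = 0.08.
Under exogeneity and monotonicity, PS = (p₁ − p₀) / (1 − p₀).
PS = (0.21 − 0.08) / (1 − 0.08) = 0.13 / 0.92 ≈ 0.1413

PS ≈ 0.141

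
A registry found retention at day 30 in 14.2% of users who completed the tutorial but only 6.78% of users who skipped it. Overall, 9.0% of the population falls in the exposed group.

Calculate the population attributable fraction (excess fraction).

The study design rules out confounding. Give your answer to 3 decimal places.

PAF ≈ 0.090

p₁ = 0.142, p₀ = 0.0678.
Overall risk P(Y=1) = π·p₁ + (1−π)·p₀ = 0.09×0.142 + 0.91×0.0678 = 0.074478.
Under exogeneity, PAF = [P(Y=1) − p₀] / P(Y=1).
PAF = (0.074478 − 0.0678) / 0.074478 ≈ 0.0897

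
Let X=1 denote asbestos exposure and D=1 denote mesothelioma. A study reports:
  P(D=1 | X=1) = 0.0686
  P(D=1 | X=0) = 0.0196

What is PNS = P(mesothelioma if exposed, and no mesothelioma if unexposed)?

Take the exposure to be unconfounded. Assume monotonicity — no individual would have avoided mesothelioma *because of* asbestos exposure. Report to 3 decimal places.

Let p₁ = 0.0686, p₀ = 0.0196.
Under exogeneity and monotonicity, PNS = p₁ − p₀.
PNS = 0.0686 − 0.0196 = 0.049

PNS ≈ 0.049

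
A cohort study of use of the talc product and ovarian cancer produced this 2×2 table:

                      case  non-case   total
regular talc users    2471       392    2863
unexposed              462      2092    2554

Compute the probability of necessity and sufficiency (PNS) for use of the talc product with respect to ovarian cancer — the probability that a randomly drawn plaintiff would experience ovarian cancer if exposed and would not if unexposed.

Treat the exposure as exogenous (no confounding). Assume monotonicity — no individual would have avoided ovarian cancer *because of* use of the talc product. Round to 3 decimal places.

p₁ = P(outcome | exposed) = 2471/2863 = 0.86308
p₀ = P(outcome | unexposed) = 462/2554 = 0.18089
Under exogeneity and monotonicity, PNS = p₁ − p₀.
PNS = 0.86308 − 0.18089 = 0.68219

PNS ≈ 0.682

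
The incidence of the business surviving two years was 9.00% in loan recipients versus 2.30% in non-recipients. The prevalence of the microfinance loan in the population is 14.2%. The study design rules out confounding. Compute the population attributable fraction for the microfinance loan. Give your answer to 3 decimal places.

p₁ = 0.09, p₀ = 0.023.
Overall risk P(Y=1) = π·p₁ + (1−π)·p₀ = 0.142×0.09 + 0.858×0.023 = 0.032514.
Under exogeneity, PAF = [P(Y=1) − p₀] / P(Y=1).
PAF = (0.032514 − 0.023) / 0.032514 ≈ 0.2926

PAF ≈ 0.293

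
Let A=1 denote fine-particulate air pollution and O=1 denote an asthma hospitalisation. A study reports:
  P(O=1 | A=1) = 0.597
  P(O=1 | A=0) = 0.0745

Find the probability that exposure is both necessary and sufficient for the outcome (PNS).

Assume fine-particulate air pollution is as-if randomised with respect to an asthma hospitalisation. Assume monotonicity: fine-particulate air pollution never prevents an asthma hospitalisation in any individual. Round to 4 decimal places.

PNS ≈ 0.5225

Let p₁ = 0.597, p₀ = 0.0745.
Under exogeneity and monotonicity, PNS = p₁ − p₀.
PNS = 0.597 − 0.0745 = 0.5225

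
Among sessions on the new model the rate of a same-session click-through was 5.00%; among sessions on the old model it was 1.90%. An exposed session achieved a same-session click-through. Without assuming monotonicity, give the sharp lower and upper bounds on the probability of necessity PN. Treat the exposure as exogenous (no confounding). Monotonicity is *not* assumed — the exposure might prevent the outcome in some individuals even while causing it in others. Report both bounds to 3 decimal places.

0.620 ≤ PN ≤ 1.000

p₁ = 0.05, p₀ = 0.019.
Under exogeneity alone the bounds on PN are max{0,(p₁−p₀)/p₁} ≤ PN ≤ min{1,(1−p₀)/p₁}.
  lower = (p₁ − p₀)/p₁ = 0.031 / 0.05 ≈ 0.6200
  upper = min{1, (1 − p₀)/p₁} = 0.981 / 0.05 ≈ 19.6200 → capped at 1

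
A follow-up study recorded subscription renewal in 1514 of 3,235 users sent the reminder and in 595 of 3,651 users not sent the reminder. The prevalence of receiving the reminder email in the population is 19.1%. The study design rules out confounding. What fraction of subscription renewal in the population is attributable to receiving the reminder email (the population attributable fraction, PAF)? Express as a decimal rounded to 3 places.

PAF ≈ 0.263

p₁ = P(outcome | exposed) = 1514/3235 = 0.46801
p₀ = P(outcome | unexposed) = 595/3651 = 0.16297
Overall risk P(Y=1) = π·p₁ + (1−π)·p₀ = 0.191×0.46801 + 0.809×0.16297 = 0.22123.
Under exogeneity, PAF = [P(Y=1) − p₀] / P(Y=1).
PAF = (0.22123 − 0.16297) / 0.22123 ≈ 0.2634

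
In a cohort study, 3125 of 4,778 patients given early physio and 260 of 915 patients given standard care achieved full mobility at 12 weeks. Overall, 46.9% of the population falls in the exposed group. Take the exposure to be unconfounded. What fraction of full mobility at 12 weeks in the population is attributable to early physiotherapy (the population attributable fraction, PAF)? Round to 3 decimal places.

p₁ = P(outcome | exposed) = 3125/4778 = 0.65404
p₀ = P(outcome | unexposed) = 260/915 = 0.28415
Overall risk P(Y=1) = π·p₁ + (1−π)·p₀ = 0.469×0.65404 + 0.531×0.28415 = 0.45763.
Under exogeneity, PAF = [P(Y=1) − p₀] / P(Y=1).
PAF = (0.45763 − 0.28415) / 0.45763 ≈ 0.3791

PAF ≈ 0.379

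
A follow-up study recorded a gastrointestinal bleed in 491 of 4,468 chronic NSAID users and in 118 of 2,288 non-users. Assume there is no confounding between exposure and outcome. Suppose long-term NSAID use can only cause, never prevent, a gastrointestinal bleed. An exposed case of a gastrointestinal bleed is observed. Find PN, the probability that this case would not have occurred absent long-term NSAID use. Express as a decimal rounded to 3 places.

PN ≈ 0.531

p₁ = P(outcome | exposed) = 491/4468 = 0.10989
p₀ = P(outcome | unexposed) = 118/2288 = 0.051573
Under exogeneity and monotonicity, PN = (p₁ − p₀) / p₁.
PN = (0.10989 − 0.051573) / 0.10989 = 0.058319 / 0.10989 ≈ 0.5307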